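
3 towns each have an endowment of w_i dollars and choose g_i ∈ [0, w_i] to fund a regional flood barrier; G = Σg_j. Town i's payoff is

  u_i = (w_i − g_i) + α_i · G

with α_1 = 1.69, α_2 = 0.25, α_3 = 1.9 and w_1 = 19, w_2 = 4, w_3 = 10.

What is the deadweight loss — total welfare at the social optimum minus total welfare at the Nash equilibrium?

11.36

∂u_i/∂g_i = α_i − 1, so town i contributes w_i if α_i > 1, else 0.
α_i > 1 for i ∈ {1, 3}; NE contributions (19, 0, 10), G = 29.
W^NE = Σw_i − G^NE + (Σα_i)·G^NE = 33 + 2.84·29 = 115.36.
Planner: ∂(Σu_j)/∂g_i = Σα_j − 1 = 2.84 > 0, so everyone contributes w_i; G^SO = 33, W^SO = 33 + 2.84·33 = 126.72.
Deadweight loss = 11.36.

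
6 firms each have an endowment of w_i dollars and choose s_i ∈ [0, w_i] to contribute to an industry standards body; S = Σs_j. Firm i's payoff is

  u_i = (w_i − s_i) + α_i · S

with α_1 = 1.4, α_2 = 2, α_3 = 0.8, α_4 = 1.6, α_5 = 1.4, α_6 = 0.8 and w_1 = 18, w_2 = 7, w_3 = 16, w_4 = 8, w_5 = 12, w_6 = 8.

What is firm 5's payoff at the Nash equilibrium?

63

∂u_i/∂s_i = α_i − 1, so firm i contributes w_i if α_i > 1, else 0.
α_i > 1 for i ∈ {1, 2, 4, 5}; NE contributions (18, 7, 0, 8, 12, 0), S = 45.
u_5 = (12 − 12) + 1.4·45 = 63.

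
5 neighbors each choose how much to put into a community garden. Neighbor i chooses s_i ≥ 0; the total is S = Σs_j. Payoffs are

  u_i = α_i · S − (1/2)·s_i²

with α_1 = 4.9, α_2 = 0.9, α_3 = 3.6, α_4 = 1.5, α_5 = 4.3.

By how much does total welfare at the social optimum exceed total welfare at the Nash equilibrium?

375.82

Neighbor i's FOC: ∂u_i/∂s_i = α_i − s_i = 0, so s_i* = α_i.
NE contributions = (4.9, 0.9, 3.6, 1.5, 4.3); S = 15.2.
W^NE = (Σα)·S − ½Σα_i² = 15.2² − ½·58.52 = 201.78.
Planner sets s_i = Σα_j = 15.2 for every i, so S^SO = 5·15.2 = 76.
W^SO = (Σα)·S^SO − ½·5·(Σα)² = (5/2)·15.2² = 577.6.
Deadweight loss = W^SO − W^NE = 375.82.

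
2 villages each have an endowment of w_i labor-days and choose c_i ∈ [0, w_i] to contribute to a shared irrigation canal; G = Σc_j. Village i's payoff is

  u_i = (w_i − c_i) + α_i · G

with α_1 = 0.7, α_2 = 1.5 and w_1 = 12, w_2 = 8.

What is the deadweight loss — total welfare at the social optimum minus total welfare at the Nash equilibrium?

∂u_i/∂c_i = α_i − 1, so village i contributes w_i if α_i > 1, else 0.
α_i > 1 for i ∈ {2}; NE contributions (0, 8), G = 8.
W^NE = Σw_i − G^NE + (Σα_i)·G^NE = 20 + 1.2·8 = 29.6.
Planner: ∂(Σu_j)/∂c_i = Σα_j − 1 = 1.2 > 0, so everyone contributes w_i; G^SO = 20, W^SO = 20 + 1.2·20 = 44.
Deadweight loss = 14.4.

14.4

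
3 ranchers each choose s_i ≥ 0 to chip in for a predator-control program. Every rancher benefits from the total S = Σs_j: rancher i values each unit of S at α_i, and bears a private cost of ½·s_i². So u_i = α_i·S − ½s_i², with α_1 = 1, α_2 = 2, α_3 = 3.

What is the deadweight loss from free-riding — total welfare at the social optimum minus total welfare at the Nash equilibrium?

25

Rancher i's FOC: ∂u_i/∂s_i = α_i − s_i = 0, so s_i* = α_i.
NE contributions = (1, 2, 3); S = 6.
W^NE = (Σα)·S − ½Σα_i² = 6² − ½·14 = 29.
Planner sets s_i = Σα_j = 6 for every i, so S^SO = 3·6 = 18.
W^SO = (Σα)·S^SO − ½·3·(Σα)² = (3/2)·6² = 54.
Deadweight loss = W^SO − W^NE = 25.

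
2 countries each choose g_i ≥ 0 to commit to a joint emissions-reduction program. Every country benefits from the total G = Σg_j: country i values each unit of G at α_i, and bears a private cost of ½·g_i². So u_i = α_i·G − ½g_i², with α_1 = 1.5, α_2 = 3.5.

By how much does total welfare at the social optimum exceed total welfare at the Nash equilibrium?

7.25

Country i's FOC: ∂u_i/∂g_i = α_i − g_i = 0, so g_i* = α_i.
NE contributions = (1.5, 3.5); G = 5.
W^NE = (Σα)·G − ½Σα_i² = 5² − ½·14.5 = 17.75.
Planner sets g_i = Σα_j = 5 for every i, so G^SO = 2·5 = 10.
W^SO = (Σα)·G^SO − ½·2·(Σα)² = (2/2)·5² = 25.
Deadweight loss = W^SO − W^NE = 7.25.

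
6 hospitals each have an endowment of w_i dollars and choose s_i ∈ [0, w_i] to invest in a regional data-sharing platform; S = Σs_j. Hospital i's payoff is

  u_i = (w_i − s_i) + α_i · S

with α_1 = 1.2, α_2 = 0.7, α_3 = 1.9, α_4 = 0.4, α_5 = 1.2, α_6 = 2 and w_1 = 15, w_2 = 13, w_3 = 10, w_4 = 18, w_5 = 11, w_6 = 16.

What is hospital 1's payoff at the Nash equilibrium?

62.4

∂u_i/∂s_i = α_i − 1, so hospital i contributes w_i if α_i > 1, else 0.
α_i > 1 for i ∈ {1, 3, 5, 6}; NE contributions (15, 0, 10, 0, 11, 16), S = 52.
u_1 = (15 − 15) + 1.2·52 = 62.4.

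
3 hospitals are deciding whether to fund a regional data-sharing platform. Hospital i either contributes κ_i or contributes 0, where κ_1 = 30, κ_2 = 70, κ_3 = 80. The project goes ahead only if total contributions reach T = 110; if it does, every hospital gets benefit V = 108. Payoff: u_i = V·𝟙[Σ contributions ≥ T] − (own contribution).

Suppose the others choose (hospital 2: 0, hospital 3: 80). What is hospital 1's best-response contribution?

Others' total = 80. Contributing 30 brings total to 110 ≥ 110: gain V − κ_1 = 78.
Best response: 30.

30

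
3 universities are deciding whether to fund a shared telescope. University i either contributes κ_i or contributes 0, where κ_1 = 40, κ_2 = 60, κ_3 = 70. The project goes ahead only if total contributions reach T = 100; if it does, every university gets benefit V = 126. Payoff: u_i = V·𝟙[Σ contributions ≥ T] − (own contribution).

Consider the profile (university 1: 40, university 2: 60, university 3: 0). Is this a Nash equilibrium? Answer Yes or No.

Yes

Total = 100 ≥ 100: provided.
University 1 (pledges 40, payoff 86): dropping to 0 → total 60, payoff 0. No gain.
University 2 (pledges 60, payoff 66): dropping to 0 → total 40, payoff 0. No gain.
University 3 (pledges 0, payoff 126): pledging 70 → total 170, payoff 56. No gain.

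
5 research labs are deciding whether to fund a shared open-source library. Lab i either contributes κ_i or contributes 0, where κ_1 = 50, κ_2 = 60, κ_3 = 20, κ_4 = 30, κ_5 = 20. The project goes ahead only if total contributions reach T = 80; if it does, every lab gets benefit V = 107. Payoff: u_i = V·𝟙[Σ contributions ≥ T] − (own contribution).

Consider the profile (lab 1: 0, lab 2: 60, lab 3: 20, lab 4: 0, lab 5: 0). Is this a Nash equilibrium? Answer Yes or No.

Yes

Total = 80 ≥ 80: provided.
Lab 1 (pledges 0, payoff 107): pledging 50 → total 130, payoff 57. No gain.
Lab 2 (pledges 60, payoff 47): dropping to 0 → total 20, payoff 0. No gain.
Lab 3 (pledges 20, payoff 87): dropping to 0 → total 60, payoff 0. No gain.
Lab 4 (pledges 0, payoff 107): pledging 30 → total 110, payoff 77. No gain.
Lab 5 (pledges 0, payoff 107): pledging 20 → total 100, payoff 87. No gain.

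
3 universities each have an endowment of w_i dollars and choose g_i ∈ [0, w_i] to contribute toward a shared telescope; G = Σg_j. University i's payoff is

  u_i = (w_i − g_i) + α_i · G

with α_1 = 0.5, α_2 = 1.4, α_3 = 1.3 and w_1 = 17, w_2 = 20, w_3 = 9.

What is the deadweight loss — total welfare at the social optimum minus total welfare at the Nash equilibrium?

∂u_i/∂g_i = α_i − 1, so university i contributes w_i if α_i > 1, else 0.
α_i > 1 for i ∈ {2, 3}; NE contributions (0, 20, 9), G = 29.
W^NE = Σw_i − G^NE + (Σα_i)·G^NE = 46 + 2.2·29 = 109.8.
Planner: ∂(Σu_j)/∂g_i = Σα_j − 1 = 2.2 > 0, so everyone contributes w_i; G^SO = 46, W^SO = 46 + 2.2·46 = 147.2.
Deadweight loss = 37.4.

37.4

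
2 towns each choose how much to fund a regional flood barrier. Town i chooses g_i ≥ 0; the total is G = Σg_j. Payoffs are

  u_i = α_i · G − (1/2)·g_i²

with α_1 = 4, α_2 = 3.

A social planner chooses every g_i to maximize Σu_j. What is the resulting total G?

Planner FOC: ∂(Σu_j)/∂g_i = (Σα_j) − g_i = 0, so g_i^SO = Σα_j = 7 for every i; G^SO = 14.

14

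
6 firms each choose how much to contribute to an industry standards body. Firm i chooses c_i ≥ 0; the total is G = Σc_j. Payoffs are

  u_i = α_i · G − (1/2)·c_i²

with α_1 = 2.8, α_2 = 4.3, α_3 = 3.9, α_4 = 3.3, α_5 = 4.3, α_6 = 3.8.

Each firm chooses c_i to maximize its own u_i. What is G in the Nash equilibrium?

Firm i's FOC: ∂u_i/∂c_i = α_i − c_i = 0, so c_i* = α_i.
NE contributions = (2.8, 4.3, 3.9, 3.3, 4.3, 3.8); G = 22.4.

22.4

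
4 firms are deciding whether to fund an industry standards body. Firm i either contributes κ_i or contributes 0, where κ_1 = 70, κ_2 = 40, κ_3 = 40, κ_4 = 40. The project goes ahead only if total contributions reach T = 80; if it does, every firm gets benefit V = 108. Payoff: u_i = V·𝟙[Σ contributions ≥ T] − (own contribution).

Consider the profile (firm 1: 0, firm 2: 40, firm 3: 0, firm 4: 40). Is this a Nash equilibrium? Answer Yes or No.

Total = 80 ≥ 80: provided.
Firm 1 (pledges 0, payoff 108): pledging 70 → total 150, payoff 38. No gain.
Firm 2 (pledges 40, payoff 68): dropping to 0 → total 40, payoff 0. No gain.
Firm 3 (pledges 0, payoff 108): pledging 40 → total 120, payoff 68. No gain.
Firm 4 (pledges 40, payoff 68): dropping to 0 → total 40, payoff 0. No gain.

Yes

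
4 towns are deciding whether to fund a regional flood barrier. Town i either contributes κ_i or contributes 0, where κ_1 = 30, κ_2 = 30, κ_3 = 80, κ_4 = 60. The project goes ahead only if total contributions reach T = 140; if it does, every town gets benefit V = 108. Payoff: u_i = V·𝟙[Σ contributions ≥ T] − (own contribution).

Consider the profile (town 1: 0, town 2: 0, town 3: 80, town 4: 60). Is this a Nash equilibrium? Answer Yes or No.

Total = 140 ≥ 140: provided.
Town 1 (pledges 0, payoff 108): pledging 30 → total 170, payoff 78. No gain.
Town 2 (pledges 0, payoff 108): pledging 30 → total 170, payoff 78. No gain.
Town 3 (pledges 80, payoff 28): dropping to 0 → total 60, payoff 0. No gain.
Town 4 (pledges 60, payoff 48): dropping to 0 → total 80, payoff 0. No gain.

Yes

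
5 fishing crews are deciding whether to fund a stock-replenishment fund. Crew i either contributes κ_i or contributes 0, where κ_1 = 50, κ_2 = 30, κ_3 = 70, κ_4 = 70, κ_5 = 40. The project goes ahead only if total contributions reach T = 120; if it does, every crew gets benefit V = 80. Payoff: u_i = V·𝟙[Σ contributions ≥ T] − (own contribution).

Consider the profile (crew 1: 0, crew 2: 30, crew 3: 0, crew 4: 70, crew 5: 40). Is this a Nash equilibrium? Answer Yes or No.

Total = 140 ≥ 120: provided.
Crew 1 (pledges 0, payoff 80): pledging 50 → total 190, payoff 30. No gain.
Crew 2 (pledges 30, payoff 50): dropping to 0 → total 110, payoff 0. No gain.
Crew 3 (pledges 0, payoff 80): pledging 70 → total 210, payoff 10. No gain.
Crew 4 (pledges 70, payoff 10): dropping to 0 → total 70, payoff 0. No gain.
Crew 5 (pledges 40, payoff 40): dropping to 0 → total 100, payoff 0. No gain.

Yes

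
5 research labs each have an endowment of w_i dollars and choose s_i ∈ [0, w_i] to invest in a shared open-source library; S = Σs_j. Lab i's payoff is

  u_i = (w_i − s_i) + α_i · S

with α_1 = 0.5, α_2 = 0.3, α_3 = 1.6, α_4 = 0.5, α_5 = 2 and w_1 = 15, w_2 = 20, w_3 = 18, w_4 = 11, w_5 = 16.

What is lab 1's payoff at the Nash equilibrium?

32

∂u_i/∂s_i = α_i − 1, so lab i contributes w_i if α_i > 1, else 0.
α_i > 1 for i ∈ {3, 5}; NE contributions (0, 0, 18, 0, 16), S = 34.
u_1 = (15 − 0) + 0.5·34 = 32.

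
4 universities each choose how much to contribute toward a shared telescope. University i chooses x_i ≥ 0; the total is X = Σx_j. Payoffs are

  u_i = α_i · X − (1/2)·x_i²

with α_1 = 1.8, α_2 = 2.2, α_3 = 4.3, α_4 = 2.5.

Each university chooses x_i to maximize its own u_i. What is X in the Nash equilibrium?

10.8

University i's FOC: ∂u_i/∂x_i = α_i − x_i = 0, so x_i* = α_i.
NE contributions = (1.8, 2.2, 4.3, 2.5); X = 10.8.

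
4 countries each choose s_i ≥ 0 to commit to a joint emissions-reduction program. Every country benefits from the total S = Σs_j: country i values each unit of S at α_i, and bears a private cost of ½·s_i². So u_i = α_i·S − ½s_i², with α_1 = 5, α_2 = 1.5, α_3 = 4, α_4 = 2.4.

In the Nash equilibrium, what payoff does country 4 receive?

Country i's FOC: ∂u_i/∂s_i = α_i − s_i = 0, so s_i* = α_i.
NE contributions = (5, 1.5, 4, 2.4); S = 12.9.
u_4 = α_4·S − ½·(s_4)² = 2.4·12.9 − ½·2.4² = 28.08.

28.08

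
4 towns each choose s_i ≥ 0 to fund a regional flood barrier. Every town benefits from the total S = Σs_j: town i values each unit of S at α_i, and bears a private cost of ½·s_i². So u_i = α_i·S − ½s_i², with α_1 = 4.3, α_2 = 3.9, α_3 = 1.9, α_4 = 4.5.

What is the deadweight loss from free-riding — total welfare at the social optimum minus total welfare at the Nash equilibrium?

Town i's FOC: ∂u_i/∂s_i = α_i − s_i = 0, so s_i* = α_i.
NE contributions = (4.3, 3.9, 1.9, 4.5); S = 14.6.
W^NE = (Σα)·S − ½Σα_i² = 14.6² − ½·57.56 = 184.38.
Planner sets s_i = Σα_j = 14.6 for every i, so S^SO = 4·14.6 = 58.4.
W^SO = (Σα)·S^SO − ½·4·(Σα)² = (4/2)·14.6² = 426.32.
Deadweight loss = W^SO − W^NE = 241.94.

241.94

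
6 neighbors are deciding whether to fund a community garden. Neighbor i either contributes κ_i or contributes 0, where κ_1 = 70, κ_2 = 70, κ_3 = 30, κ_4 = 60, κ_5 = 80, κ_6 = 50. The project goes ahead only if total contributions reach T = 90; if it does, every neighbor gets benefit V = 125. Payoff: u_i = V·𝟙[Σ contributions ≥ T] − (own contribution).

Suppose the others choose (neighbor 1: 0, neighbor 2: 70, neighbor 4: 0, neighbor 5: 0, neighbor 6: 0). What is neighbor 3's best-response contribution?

Others' total = 70. Contributing 30 brings total to 100 ≥ 90: gain V − κ_3 = 95.
Best response: 30.

30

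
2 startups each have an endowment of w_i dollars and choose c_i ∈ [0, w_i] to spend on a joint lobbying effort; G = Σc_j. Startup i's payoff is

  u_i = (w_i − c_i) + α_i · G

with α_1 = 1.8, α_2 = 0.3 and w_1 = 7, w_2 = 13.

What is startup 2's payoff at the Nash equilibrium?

15.1

∂u_i/∂c_i = α_i − 1, so startup i contributes w_i if α_i > 1, else 0.
α_i > 1 for i ∈ {1}; NE contributions (7, 0), G = 7.
u_2 = (13 − 0) + 0.3·7 = 15.1.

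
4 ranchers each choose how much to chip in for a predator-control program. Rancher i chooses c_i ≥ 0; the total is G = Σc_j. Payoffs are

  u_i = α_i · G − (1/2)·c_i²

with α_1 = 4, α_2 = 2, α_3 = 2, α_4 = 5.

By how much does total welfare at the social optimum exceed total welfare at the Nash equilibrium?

193.5

Rancher i's FOC: ∂u_i/∂c_i = α_i − c_i = 0, so c_i* = α_i.
NE contributions = (4, 2, 2, 5); G = 13.
W^NE = (Σα)·G − ½Σα_i² = 13² − ½·49 = 144.5.
Planner sets c_i = Σα_j = 13 for every i, so G^SO = 4·13 = 52.
W^SO = (Σα)·G^SO − ½·4·(Σα)² = (4/2)·13² = 338.
Deadweight loss = W^SO − W^NE = 193.5.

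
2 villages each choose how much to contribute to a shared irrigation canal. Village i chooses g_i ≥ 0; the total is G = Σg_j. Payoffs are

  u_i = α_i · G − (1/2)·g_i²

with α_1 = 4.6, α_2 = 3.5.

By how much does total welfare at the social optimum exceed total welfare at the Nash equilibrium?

16.705

Village i's FOC: ∂u_i/∂g_i = α_i − g_i = 0, so g_i* = α_i.
NE contributions = (4.6, 3.5); G = 8.1.
W^NE = (Σα)·G − ½Σα_i² = 8.1² − ½·33.41 = 48.905.
Planner sets g_i = Σα_j = 8.1 for every i, so G^SO = 2·8.1 = 16.2.
W^SO = (Σα)·G^SO − ½·2·(Σα)² = (2/2)·8.1² = 65.61.
Deadweight loss = W^SO − W^NE = 16.705.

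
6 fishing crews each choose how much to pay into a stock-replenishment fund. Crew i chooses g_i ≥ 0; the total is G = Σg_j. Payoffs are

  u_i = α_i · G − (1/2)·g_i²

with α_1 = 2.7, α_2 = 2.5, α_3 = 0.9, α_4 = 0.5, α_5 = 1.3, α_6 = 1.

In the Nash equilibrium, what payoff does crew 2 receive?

19.125

Crew i's FOC: ∂u_i/∂g_i = α_i − g_i = 0, so g_i* = α_i.
NE contributions = (2.7, 2.5, 0.9, 0.5, 1.3, 1); G = 8.9.
u_2 = α_2·G − ½·(g_2)² = 2.5·8.9 − ½·2.5² = 19.125.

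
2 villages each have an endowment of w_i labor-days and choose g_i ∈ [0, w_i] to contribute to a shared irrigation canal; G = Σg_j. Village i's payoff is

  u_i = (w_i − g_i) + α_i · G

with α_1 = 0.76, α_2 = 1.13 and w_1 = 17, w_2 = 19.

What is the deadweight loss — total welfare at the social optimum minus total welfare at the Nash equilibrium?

15.13

∂u_i/∂g_i = α_i − 1, so village i contributes w_i if α_i > 1, else 0.
α_i > 1 for i ∈ {2}; NE contributions (0, 19), G = 19.
W^NE = Σw_i − G^NE + (Σα_i)·G^NE = 36 + 0.89·19 = 52.91.
Planner: ∂(Σu_j)/∂g_i = Σα_j − 1 = 0.89 > 0, so everyone contributes w_i; G^SO = 36, W^SO = 36 + 0.89·36 = 68.04.
Deadweight loss = 15.13.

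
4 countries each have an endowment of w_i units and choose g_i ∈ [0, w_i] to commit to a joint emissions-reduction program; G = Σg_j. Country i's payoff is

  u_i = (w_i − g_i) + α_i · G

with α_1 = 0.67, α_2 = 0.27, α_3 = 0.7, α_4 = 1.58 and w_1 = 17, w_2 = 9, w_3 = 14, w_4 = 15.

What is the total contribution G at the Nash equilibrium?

15

∂u_i/∂g_i = α_i − 1, so country i contributes w_i if α_i > 1, else 0.
α_i > 1 for i ∈ {4}; NE contributions (0, 0, 0, 15), G = 15.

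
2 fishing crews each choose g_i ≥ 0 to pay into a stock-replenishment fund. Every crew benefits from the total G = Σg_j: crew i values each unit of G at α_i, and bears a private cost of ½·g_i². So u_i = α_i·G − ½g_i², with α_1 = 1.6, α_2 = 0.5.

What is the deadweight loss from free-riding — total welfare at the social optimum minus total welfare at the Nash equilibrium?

Crew i's FOC: ∂u_i/∂g_i = α_i − g_i = 0, so g_i* = α_i.
NE contributions = (1.6, 0.5); G = 2.1.
W^NE = (Σα)·G − ½Σα_i² = 2.1² − ½·2.81 = 3.005.
Planner sets g_i = Σα_j = 2.1 for every i, so G^SO = 2·2.1 = 4.2.
W^SO = (Σα)·G^SO − ½·2·(Σα)² = (2/2)·2.1² = 4.41.
Deadweight loss = W^SO − W^NE = 1.405.

1.405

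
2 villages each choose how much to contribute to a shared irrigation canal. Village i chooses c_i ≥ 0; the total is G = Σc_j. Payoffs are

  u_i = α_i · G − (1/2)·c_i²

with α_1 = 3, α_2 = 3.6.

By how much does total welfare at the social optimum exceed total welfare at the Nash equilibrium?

10.98

Village i's FOC: ∂u_i/∂c_i = α_i − c_i = 0, so c_i* = α_i.
NE contributions = (3, 3.6); G = 6.6.
W^NE = (Σα)·G − ½Σα_i² = 6.6² − ½·21.96 = 32.58.
Planner sets c_i = Σα_j = 6.6 for every i, so G^SO = 2·6.6 = 13.2.
W^SO = (Σα)·G^SO − ½·2·(Σα)² = (2/2)·6.6² = 43.56.
Deadweight loss = W^SO − W^NE = 10.98.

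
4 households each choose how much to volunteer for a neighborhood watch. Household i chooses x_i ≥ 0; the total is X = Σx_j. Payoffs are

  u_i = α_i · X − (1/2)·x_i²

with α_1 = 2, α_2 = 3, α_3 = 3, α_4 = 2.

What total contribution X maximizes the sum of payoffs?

Planner FOC: ∂(Σu_j)/∂x_i = (Σα_j) − x_i = 0, so x_i^SO = Σα_j = 10 for every i; X^SO = 40.

40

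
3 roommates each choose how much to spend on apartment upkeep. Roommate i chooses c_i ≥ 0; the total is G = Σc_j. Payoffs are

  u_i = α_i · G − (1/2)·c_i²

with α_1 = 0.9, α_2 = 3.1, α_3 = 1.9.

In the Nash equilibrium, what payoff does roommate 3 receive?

Roommate i's FOC: ∂u_i/∂c_i = α_i − c_i = 0, so c_i* = α_i.
NE contributions = (0.9, 3.1, 1.9); G = 5.9.
u_3 = α_3·G − ½·(c_3)² = 1.9·5.9 − ½·1.9² = 9.405.

9.405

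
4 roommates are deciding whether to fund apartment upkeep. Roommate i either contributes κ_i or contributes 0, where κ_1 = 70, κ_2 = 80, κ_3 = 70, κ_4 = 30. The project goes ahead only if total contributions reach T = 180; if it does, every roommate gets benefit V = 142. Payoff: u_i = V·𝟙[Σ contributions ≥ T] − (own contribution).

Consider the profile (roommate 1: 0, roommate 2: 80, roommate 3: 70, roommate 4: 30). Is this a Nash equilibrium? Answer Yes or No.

Total = 180 ≥ 180: provided.
Roommate 1 (pledges 0, payoff 142): pledging 70 → total 250, payoff 72. No gain.
Roommate 2 (pledges 80, payoff 62): dropping to 0 → total 100, payoff 0. No gain.
Roommate 3 (pledges 70, payoff 72): dropping to 0 → total 110, payoff 0. No gain.
Roommate 4 (pledges 30, payoff 112): dropping to 0 → total 150, payoff 0. No gain.

Yes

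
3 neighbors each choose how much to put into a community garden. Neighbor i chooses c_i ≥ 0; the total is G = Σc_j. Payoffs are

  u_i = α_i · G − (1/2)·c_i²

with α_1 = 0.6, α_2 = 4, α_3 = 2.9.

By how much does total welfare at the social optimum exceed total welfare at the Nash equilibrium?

40.51

Neighbor i's FOC: ∂u_i/∂c_i = α_i − c_i = 0, so c_i* = α_i.
NE contributions = (0.6, 4, 2.9); G = 7.5.
W^NE = (Σα)·G − ½Σα_i² = 7.5² − ½·24.77 = 43.865.
Planner sets c_i = Σα_j = 7.5 for every i, so G^SO = 3·7.5 = 22.5.
W^SO = (Σα)·G^SO − ½·3·(Σα)² = (3/2)·7.5² = 84.375.
Deadweight loss = W^SO − W^NE = 40.51.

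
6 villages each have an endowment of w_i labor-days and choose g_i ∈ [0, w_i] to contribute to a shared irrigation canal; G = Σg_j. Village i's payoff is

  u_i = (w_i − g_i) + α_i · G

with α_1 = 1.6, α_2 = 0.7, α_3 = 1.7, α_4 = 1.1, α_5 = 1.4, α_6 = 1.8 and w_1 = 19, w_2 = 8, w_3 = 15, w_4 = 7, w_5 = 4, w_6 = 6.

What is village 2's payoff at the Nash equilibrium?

∂u_i/∂g_i = α_i − 1, so village i contributes w_i if α_i > 1, else 0.
α_i > 1 for i ∈ {1, 3, 4, 5, 6}; NE contributions (19, 0, 15, 7, 4, 6), G = 51.
u_2 = (8 − 0) + 0.7·51 = 43.7.

43.7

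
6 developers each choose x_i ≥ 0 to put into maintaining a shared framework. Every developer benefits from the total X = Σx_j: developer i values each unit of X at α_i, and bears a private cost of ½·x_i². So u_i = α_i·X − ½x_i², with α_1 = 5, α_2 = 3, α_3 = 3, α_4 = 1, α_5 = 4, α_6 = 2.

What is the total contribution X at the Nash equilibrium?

Developer i's FOC: ∂u_i/∂x_i = α_i − x_i = 0, so x_i* = α_i.
NE contributions = (5, 3, 3, 1, 4, 2); X = 18.

18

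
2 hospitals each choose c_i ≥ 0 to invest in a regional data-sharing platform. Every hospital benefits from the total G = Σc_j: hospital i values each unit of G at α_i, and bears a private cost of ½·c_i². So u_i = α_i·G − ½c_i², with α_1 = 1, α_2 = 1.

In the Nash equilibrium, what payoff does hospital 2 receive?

Hospital i's FOC: ∂u_i/∂c_i = α_i − c_i = 0, so c_i* = α_i.
NE contributions = (1, 1); G = 2.
u_2 = α_2·G − ½·(c_2)² = 1·2 − ½·1² = 1.5.

1.5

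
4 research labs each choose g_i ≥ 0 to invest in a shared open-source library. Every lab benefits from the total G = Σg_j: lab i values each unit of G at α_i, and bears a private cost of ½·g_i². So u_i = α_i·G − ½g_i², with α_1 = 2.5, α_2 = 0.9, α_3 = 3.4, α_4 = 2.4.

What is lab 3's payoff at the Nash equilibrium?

Lab i's FOC: ∂u_i/∂g_i = α_i − g_i = 0, so g_i* = α_i.
NE contributions = (2.5, 0.9, 3.4, 2.4); G = 9.2.
u_3 = α_3·G − ½·(g_3)² = 3.4·9.2 − ½·3.4² = 25.5.

25.5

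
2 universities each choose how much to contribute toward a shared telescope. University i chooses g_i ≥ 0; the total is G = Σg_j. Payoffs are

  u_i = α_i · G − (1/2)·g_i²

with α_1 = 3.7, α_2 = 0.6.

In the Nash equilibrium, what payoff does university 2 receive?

University i's FOC: ∂u_i/∂g_i = α_i − g_i = 0, so g_i* = α_i.
NE contributions = (3.7, 0.6); G = 4.3.
u_2 = α_2·G − ½·(g_2)² = 0.6·4.3 − ½·0.6² = 2.4.

2.4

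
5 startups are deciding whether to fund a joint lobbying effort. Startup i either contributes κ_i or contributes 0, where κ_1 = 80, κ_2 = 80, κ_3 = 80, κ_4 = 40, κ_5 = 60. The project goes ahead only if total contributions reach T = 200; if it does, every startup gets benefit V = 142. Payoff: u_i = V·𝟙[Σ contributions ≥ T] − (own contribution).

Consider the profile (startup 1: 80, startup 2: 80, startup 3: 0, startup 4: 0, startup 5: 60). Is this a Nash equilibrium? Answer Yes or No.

Total = 220 ≥ 200: provided.
Startup 1 (pledges 80, payoff 62): dropping to 0 → total 140, payoff 0. No gain.
Startup 2 (pledges 80, payoff 62): dropping to 0 → total 140, payoff 0. No gain.
Startup 3 (pledges 0, payoff 142): pledging 80 → total 300, payoff 62. No gain.
Startup 4 (pledges 0, payoff 142): pledging 40 → total 260, payoff 102. No gain.
Startup 5 (pledges 60, payoff 82): dropping to 0 → total 160, payoff 0. No gain.

Yes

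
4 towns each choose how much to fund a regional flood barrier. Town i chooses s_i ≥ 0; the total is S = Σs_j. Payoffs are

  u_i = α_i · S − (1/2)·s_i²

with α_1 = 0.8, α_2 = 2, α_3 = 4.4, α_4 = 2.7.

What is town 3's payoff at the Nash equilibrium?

Town i's FOC: ∂u_i/∂s_i = α_i − s_i = 0, so s_i* = α_i.
NE contributions = (0.8, 2, 4.4, 2.7); S = 9.9.
u_3 = α_3·S − ½·(s_3)² = 4.4·9.9 − ½·4.4² = 33.88.

33.88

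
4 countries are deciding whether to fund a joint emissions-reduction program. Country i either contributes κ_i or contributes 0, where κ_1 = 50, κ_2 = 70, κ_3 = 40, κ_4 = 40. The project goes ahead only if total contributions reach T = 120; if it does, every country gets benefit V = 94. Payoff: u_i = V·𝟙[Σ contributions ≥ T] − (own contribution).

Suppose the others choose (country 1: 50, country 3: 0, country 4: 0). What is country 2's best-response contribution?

70

Others' total = 50. Contributing 70 brings total to 120 ≥ 120: gain V − κ_2 = 24.
Best response: 70.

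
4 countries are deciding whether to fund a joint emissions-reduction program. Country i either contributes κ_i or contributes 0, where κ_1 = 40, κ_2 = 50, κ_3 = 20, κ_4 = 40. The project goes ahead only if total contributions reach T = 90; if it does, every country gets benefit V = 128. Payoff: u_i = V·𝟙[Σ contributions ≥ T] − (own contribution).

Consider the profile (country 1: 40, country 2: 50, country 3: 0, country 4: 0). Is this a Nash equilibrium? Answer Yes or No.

Total = 90 ≥ 90: provided.
Country 1 (pledges 40, payoff 88): dropping to 0 → total 50, payoff 0. No gain.
Country 2 (pledges 50, payoff 78): dropping to 0 → total 40, payoff 0. No gain.
Country 3 (pledges 0, payoff 128): pledging 20 → total 110, payoff 108. No gain.
Country 4 (pledges 0, payoff 128): pledging 40 → total 130, payoff 88. No gain.

Yes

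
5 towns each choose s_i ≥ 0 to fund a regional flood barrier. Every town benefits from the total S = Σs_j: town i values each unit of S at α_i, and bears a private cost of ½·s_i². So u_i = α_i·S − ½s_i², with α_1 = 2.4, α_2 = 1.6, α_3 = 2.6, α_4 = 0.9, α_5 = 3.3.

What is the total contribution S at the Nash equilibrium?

10.8

Town i's FOC: ∂u_i/∂s_i = α_i − s_i = 0, so s_i* = α_i.
NE contributions = (2.4, 1.6, 2.6, 0.9, 3.3); S = 10.8.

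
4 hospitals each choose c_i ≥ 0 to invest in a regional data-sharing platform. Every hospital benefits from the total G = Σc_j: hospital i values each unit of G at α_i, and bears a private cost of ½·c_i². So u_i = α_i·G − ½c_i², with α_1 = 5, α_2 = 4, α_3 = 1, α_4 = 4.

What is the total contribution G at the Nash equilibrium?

14

Hospital i's FOC: ∂u_i/∂c_i = α_i − c_i = 0, so c_i* = α_i.
NE contributions = (5, 4, 1, 4); G = 14.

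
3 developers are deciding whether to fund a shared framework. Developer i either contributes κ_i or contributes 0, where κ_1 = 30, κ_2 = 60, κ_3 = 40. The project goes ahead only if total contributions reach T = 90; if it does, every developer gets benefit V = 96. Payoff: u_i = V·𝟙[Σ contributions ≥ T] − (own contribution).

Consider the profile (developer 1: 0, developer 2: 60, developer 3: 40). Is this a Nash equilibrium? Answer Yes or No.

Yes

Total = 100 ≥ 90: provided.
Developer 1 (pledges 0, payoff 96): pledging 30 → total 130, payoff 66. No gain.
Developer 2 (pledges 60, payoff 36): dropping to 0 → total 40, payoff 0. No gain.
Developer 3 (pledges 40, payoff 56): dropping to 0 → total 60, payoff 0. No gain.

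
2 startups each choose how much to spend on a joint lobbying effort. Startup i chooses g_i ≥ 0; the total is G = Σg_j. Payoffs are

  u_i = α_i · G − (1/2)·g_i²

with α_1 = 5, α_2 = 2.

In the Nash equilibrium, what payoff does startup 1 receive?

Startup i's FOC: ∂u_i/∂g_i = α_i − g_i = 0, so g_i* = α_i.
NE contributions = (5, 2); G = 7.
u_1 = α_1·G − ½·(g_1)² = 5·7 − ½·5² = 22.5.

22.5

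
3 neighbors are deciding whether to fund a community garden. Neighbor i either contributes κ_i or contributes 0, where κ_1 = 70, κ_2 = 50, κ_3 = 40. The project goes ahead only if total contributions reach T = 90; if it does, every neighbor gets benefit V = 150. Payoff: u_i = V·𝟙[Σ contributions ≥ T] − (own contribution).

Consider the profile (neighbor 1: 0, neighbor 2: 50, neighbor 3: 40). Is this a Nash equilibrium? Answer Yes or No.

Total = 90 ≥ 90: provided.
Neighbor 1 (pledges 0, payoff 150): pledging 70 → total 160, payoff 80. No gain.
Neighbor 2 (pledges 50, payoff 100): dropping to 0 → total 40, payoff 0. No gain.
Neighbor 3 (pledges 40, payoff 110): dropping to 0 → total 50, payoff 0. No gain.

Yes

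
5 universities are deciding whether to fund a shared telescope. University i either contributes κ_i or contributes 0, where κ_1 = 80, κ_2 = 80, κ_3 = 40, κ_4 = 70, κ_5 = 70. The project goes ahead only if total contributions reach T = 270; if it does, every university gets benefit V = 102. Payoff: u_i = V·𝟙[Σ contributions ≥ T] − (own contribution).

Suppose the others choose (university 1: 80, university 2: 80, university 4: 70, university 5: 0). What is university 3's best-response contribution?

40

Others' total = 230. Contributing 40 brings total to 270 ≥ 270: gain V − κ_3 = 62.
Best response: 40.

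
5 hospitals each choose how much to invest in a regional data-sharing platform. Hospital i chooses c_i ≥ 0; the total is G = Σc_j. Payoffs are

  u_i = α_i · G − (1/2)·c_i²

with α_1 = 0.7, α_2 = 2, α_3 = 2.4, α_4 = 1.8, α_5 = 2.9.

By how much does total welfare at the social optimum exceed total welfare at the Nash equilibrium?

155.01

Hospital i's FOC: ∂u_i/∂c_i = α_i − c_i = 0, so c_i* = α_i.
NE contributions = (0.7, 2, 2.4, 1.8, 2.9); G = 9.8.
W^NE = (Σα)·G − ½Σα_i² = 9.8² − ½·21.9 = 85.09.
Planner sets c_i = Σα_j = 9.8 for every i, so G^SO = 5·9.8 = 49.
W^SO = (Σα)·G^SO − ½·5·(Σα)² = (5/2)·9.8² = 240.1.
Deadweight loss = W^SO − W^NE = 155.01.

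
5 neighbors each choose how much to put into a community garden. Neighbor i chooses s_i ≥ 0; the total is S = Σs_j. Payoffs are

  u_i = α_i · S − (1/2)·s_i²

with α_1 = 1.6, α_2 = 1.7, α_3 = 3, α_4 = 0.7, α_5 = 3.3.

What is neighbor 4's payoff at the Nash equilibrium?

6.965

Neighbor i's FOC: ∂u_i/∂s_i = α_i − s_i = 0, so s_i* = α_i.
NE contributions = (1.6, 1.7, 3, 0.7, 3.3); S = 10.3.
u_4 = α_4·S − ½·(s_4)² = 0.7·10.3 − ½·0.7² = 6.965.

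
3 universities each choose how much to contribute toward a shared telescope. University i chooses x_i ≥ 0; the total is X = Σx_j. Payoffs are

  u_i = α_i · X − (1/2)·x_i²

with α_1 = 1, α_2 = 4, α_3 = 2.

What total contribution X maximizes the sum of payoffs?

21

Planner FOC: ∂(Σu_j)/∂x_i = (Σα_j) − x_i = 0, so x_i^SO = Σα_j = 7 for every i; X^SO = 21.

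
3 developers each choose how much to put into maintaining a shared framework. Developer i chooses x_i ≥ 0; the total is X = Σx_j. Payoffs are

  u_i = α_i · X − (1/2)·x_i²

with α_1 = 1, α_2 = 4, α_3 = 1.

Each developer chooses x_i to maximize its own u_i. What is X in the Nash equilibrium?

6

Developer i's FOC: ∂u_i/∂x_i = α_i − x_i = 0, so x_i* = α_i.
NE contributions = (1, 4, 1); X = 6.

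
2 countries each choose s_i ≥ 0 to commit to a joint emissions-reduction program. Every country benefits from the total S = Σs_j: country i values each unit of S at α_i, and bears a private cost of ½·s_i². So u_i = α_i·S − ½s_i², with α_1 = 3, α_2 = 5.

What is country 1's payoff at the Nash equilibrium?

Country i's FOC: ∂u_i/∂s_i = α_i − s_i = 0, so s_i* = α_i.
NE contributions = (3, 5); S = 8.
u_1 = α_1·S − ½·(s_1)² = 3·8 − ½·3² = 19.5.

19.5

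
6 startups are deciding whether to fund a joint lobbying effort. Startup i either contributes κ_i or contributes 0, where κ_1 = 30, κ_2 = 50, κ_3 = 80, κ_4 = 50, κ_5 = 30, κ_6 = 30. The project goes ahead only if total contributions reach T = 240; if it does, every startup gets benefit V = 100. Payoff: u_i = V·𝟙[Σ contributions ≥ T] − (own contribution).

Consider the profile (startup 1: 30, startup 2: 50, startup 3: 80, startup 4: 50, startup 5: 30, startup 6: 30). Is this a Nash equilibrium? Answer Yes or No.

Total = 270 ≥ 240: provided.
Startup 1 (pledges 30, payoff 70): dropping to 0 → total 240, payoff 100. Profitable deviation.

No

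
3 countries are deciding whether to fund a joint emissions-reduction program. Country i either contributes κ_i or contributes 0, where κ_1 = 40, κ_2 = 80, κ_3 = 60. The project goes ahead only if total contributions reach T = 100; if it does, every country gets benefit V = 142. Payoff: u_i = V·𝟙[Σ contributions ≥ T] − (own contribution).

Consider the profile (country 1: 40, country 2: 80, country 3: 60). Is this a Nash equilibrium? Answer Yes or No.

No

Total = 180 ≥ 100: provided.
Country 1 (pledges 40, payoff 102): dropping to 0 → total 140, payoff 142. Profitable deviation.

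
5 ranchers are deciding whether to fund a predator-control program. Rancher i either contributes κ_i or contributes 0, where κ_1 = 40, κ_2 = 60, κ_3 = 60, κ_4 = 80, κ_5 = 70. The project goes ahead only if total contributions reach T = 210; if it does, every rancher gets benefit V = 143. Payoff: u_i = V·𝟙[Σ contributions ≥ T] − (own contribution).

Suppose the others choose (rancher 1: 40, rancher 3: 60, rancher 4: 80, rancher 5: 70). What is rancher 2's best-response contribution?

0

Others' total = 250 ≥ 210; contributing adds cost 60 for no extra benefit.
Best response: 0.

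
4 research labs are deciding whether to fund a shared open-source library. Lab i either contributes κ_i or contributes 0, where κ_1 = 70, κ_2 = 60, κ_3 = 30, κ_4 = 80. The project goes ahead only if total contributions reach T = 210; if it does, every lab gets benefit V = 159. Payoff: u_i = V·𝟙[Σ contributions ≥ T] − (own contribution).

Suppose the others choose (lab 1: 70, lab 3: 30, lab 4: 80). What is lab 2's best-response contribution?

60

Others' total = 180. Contributing 60 brings total to 240 ≥ 210: gain V − κ_2 = 99.
Best response: 60.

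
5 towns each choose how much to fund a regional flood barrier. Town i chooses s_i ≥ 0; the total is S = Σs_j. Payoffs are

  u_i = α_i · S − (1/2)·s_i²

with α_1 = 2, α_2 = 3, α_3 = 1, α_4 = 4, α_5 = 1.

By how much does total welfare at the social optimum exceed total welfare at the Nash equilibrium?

Town i's FOC: ∂u_i/∂s_i = α_i − s_i = 0, so s_i* = α_i.
NE contributions = (2, 3, 1, 4, 1); S = 11.
W^NE = (Σα)·S − ½Σα_i² = 11² − ½·31 = 105.5.
Planner sets s_i = Σα_j = 11 for every i, so S^SO = 5·11 = 55.
W^SO = (Σα)·S^SO − ½·5·(Σα)² = (5/2)·11² = 302.5.
Deadweight loss = W^SO − W^NE = 197.

197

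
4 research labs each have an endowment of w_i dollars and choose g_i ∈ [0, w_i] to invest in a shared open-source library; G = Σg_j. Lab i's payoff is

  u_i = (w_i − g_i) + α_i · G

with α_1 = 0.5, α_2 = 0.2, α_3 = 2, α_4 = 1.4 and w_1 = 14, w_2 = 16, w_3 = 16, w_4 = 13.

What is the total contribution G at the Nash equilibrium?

29

∂u_i/∂g_i = α_i − 1, so lab i contributes w_i if α_i > 1, else 0.
α_i > 1 for i ∈ {3, 4}; NE contributions (0, 0, 16, 13), G = 29.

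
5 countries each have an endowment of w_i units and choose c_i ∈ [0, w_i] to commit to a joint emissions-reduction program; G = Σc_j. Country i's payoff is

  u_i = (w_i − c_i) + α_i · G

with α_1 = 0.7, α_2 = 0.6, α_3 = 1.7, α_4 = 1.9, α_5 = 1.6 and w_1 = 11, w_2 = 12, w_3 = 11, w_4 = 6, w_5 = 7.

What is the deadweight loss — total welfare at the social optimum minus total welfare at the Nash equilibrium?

126.5

∂u_i/∂c_i = α_i − 1, so country i contributes w_i if α_i > 1, else 0.
α_i > 1 for i ∈ {3, 4, 5}; NE contributions (0, 0, 11, 6, 7), G = 24.
W^NE = Σw_i − G^NE + (Σα_i)·G^NE = 47 + 5.5·24 = 179.
Planner: ∂(Σu_j)/∂c_i = Σα_j − 1 = 5.5 > 0, so everyone contributes w_i; G^SO = 47, W^SO = 47 + 5.5·47 = 305.5.
Deadweight loss = 126.5.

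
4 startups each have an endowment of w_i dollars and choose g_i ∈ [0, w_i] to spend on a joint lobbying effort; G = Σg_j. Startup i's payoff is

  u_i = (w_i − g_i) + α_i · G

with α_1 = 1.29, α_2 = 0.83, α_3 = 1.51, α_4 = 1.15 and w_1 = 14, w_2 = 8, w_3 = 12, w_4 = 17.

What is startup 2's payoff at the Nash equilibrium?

43.69

∂u_i/∂g_i = α_i − 1, so startup i contributes w_i if α_i > 1, else 0.
α_i > 1 for i ∈ {1, 3, 4}; NE contributions (14, 0, 12, 17), G = 43.
u_2 = (8 − 0) + 0.83·43 = 43.69.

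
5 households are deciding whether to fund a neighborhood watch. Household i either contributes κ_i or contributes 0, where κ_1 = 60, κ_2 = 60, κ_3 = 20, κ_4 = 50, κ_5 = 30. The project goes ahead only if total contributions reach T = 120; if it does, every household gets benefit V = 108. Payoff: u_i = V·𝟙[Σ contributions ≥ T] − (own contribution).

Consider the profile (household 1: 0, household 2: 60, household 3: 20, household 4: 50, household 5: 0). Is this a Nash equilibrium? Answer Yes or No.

Total = 130 ≥ 120: provided.
Household 1 (pledges 0, payoff 108): pledging 60 → total 190, payoff 48. No gain.
Household 2 (pledges 60, payoff 48): dropping to 0 → total 70, payoff 0. No gain.
Household 3 (pledges 20, payoff 88): dropping to 0 → total 110, payoff 0. No gain.
Household 4 (pledges 50, payoff 58): dropping to 0 → total 80, payoff 0. No gain.
Household 5 (pledges 0, payoff 108): pledging 30 → total 160, payoff 78. No gain.

Yes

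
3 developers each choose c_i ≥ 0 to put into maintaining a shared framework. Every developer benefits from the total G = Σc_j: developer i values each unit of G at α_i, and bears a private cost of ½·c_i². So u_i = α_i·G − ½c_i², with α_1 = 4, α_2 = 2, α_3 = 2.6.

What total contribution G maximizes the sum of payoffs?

25.8

Planner FOC: ∂(Σu_j)/∂c_i = (Σα_j) − c_i = 0, so c_i^SO = Σα_j = 8.6 for every i; G^SO = 25.8.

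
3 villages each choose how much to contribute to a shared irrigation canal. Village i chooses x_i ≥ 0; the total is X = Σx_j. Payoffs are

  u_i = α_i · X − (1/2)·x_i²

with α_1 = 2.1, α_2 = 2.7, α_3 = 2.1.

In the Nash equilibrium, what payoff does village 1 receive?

Village i's FOC: ∂u_i/∂x_i = α_i − x_i = 0, so x_i* = α_i.
NE contributions = (2.1, 2.7, 2.1); X = 6.9.
u_1 = α_1·X − ½·(x_1)² = 2.1·6.9 − ½·2.1² = 12.285.

12.285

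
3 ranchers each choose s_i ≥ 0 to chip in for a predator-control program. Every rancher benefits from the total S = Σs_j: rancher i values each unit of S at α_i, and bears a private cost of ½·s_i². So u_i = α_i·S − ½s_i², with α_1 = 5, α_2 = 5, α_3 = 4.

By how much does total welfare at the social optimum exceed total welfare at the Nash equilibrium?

131

Rancher i's FOC: ∂u_i/∂s_i = α_i − s_i = 0, so s_i* = α_i.
NE contributions = (5, 5, 4); S = 14.
W^NE = (Σα)·S − ½Σα_i² = 14² − ½·66 = 163.
Planner sets s_i = Σα_j = 14 for every i, so S^SO = 3·14 = 42.
W^SO = (Σα)·S^SO − ½·3·(Σα)² = (3/2)·14² = 294.
Deadweight loss = W^SO − W^NE = 131.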